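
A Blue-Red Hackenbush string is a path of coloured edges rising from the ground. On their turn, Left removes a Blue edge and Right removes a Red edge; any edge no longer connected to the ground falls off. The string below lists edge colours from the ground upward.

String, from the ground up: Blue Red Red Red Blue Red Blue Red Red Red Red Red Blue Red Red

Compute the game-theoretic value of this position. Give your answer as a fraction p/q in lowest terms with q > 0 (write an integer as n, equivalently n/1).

2569/16384

step 1: add Blue to get B; options L={ 0 } R={ · } => 1
step 2: add Red to get BR; options L={ 0 } R={ 1 } => 1/2
step 3: add Red to get BRR; options L={ 0 } R={ 1/2,1 } => 1/4
step 4: add Red to get BRRR; options L={ 0 } R={ 1/4,1/2,1 } => 1/8
step 5: add Blue to get BRRRB; options L={ 0,1/8 } R={ 1/4,1/2,1 } => 3/16
step 6: add Red to get BRRRBR; options L={ 0,1/8 } R={ 3/16,1/4,1/2,1 } => 5/32
step 7: add Blue to get BRRRBRB; options L={ 0,1/8,5/32 } R={ 3/16,1/4,1/2,1 } => 11/64
step 8: add Red to get BRRRBRBR; options L={ 0,1/8,5/32 } R={ 11/64,3/16,1/4,1/2,1 } => 21/128
step 9: add Red to get BRRRBRBRR; options L={ 0,1/8,5/32 } R={ 21/128,11/64,3/16,1/4,1/2,1 } => 41/256
step 10: add Red to get BRRRBRBRRR; options L={ 0,1/8,5/32 } R={ 41/256,21/128,11/64,3/16,1/4,1/2,1 } => 81/512
step 11: add Red to get BRRRBRBRRRR; options L={ 0,1/8,5/32 } R={ 81/512,41/256,21/128,11/64,3/16,1/4,1/2,1 } => 161/1024
step 12: add Red to get BRRRBRBRRRRR; options L={ 0,1/8,5/32 } R={ 161/1024,81/512,41/256,21/128,11/64,3/16,1/4,1/2,1 } => 321/2048
step 13: add Blue to get BRRRBRBRRRRRB; options L={ 0,1/8,5/32,321/2048 } R={ 161/1024,81/512,41/256,21/128,11/64,3/16,1/4,1/2,1 } => 643/4096
step 14: add Red to get BRRRBRBRRRRRBR; options L={ 0,1/8,5/32,321/2048 } R={ 643/4096,161/1024,81/512,41/256,21/128,11/64,3/16,1/4,1/2,1 } => 1285/8192
step 15: add Red to get BRRRBRBRRRRRBRR; options L={ 0,1/8,5/32,321/2048 } R={ 1285/8192,643/4096,161/1024,81/512,41/256,21/128,11/64,3/16,1/4,1/2,1 } => 2569/16384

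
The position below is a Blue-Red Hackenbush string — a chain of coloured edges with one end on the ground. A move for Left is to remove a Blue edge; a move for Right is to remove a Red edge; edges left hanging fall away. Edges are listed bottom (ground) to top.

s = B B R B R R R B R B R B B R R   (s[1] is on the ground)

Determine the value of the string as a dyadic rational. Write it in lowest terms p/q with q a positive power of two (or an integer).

Build val(s[:k]) for k = 1..15, string s = B B R B R R R B R B R B B R R.
val(B) = { 0 | · } -> 1
val(BB) = { 0, 1 | · } -> 2
val(BBR) = { 0, 1 | 2 } -> 3/2
val(BBRB) = { 0, 1, 3/2 | 2 } -> 7/4
val(BBRBR) = { 0, 1, 3/2 | 7/4, 2 } -> 13/8
val(BBRBRR) = { 0, 1, 3/2 | 13/8, 7/4, 2 } -> 25/16
val(BBRBRRR) = { 0, 1, 3/2 | 25/16, 13/8, 7/4, 2 } -> 49/32
val(BBRBRRRB) = { 0, 1, 3/2, 49/32 | 25/16, 13/8, 7/4, 2 } -> 99/64
val(BBRBRRRBR) = { 0, 1, 3/2, 49/32 | 99/64, 25/16, 13/8, 7/4, 2 } -> 197/128
val(BBRBRRRBRB) = { 0, 1, 3/2, 49/32, 197/128 | 99/64, 25/16, 13/8, 7/4, 2 } -> 395/256
val(BBRBRRRBRBR) = { 0, 1, 3/2, 49/32, 197/128 | 395/256, 99/64, 25/16, 13/8, 7/4, 2 } -> 789/512
val(BBRBRRRBRBRB) = { 0, 1, 3/2, 49/32, 197/128, 789/512 | 395/256, 99/64, 25/16, 13/8, 7/4, 2 } -> 1579/1024
val(BBRBRRRBRBRBB) = { 0, 1, 3/2, 49/32, 197/128, 789/512, 1579/1024 | 395/256, 99/64, 25/16, 13/8, 7/4, 2 } -> 3159/2048
val(BBRBRRRBRBRBBR) = { 0, 1, 3/2, 49/32, 197/128, 789/512, 1579/1024 | 3159/2048, 395/256, 99/64, 25/16, 13/8, 7/4, 2 } -> 6317/4096
val(BBRBRRRBRBRBBRR) = { 0, 1, 3/2, 49/32, 197/128, 789/512, 1579/1024 | 6317/4096, 3159/2048, 395/256, 99/64, 25/16, 13/8, 7/4, 2 } -> 12633/8192

12633/8192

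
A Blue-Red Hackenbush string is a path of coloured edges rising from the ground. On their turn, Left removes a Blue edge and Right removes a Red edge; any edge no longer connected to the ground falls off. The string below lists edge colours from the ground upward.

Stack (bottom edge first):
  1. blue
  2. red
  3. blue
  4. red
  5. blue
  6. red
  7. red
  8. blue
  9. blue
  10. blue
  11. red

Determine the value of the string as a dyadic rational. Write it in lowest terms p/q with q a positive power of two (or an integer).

Prefix values for blue red blue red blue red red blue blue blue red via {L|R} + simplicity:
step 1: add blue to get b; options L={ 0 } R={ · } -> 1
step 2: add red to get br; options L={ 0 } R={ 1 } -> 1/2
step 3: add blue to get brb; options L={ 0 1/2 } R={ 1 } -> 3/4
step 4: add red to get brbr; options L={ 0 1/2 } R={ 3/4 1 } -> 5/8
step 5: add blue to get brbrb; options L={ 0 1/2 5/8 } R={ 3/4 1 } -> 11/16
step 6: add red to get brbrbr; options L={ 0 1/2 5/8 } R={ 11/16 3/4 1 } -> 21/32
step 7: add red to get brbrbrr; options L={ 0 1/2 5/8 } R={ 21/32 11/16 3/4 1 } -> 41/64
step 8: add blue to get brbrbrrb; options L={ 0 1/2 5/8 41/64 } R={ 21/32 11/16 3/4 1 } -> 83/128
step 9: add blue to get brbrbrrbb; options L={ 0 1/2 5/8 41/64 83/128 } R={ 21/32 11/16 3/4 1 } -> 167/256
step 10: add blue to get brbrbrrbbb; options L={ 0 1/2 5/8 41/64 83/128 167/256 } R={ 21/32 11/16 3/4 1 } -> 335/512
step 11: add red to get brbrbrrbbbr; options L={ 0 1/2 5/8 41/64 83/128 167/256 } R={ 335/512 21/32 11/16 3/4 1 } -> 669/1024

669/1024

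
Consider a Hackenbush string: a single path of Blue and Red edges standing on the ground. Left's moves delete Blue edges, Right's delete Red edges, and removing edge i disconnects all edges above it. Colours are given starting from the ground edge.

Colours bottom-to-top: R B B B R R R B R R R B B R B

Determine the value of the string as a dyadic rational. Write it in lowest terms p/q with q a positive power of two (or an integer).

-3813/16384

Build G(s[:k]) for k = 1..15, string s = R B B B R R R B R R R B B R B.
edge 1 of 15 (R): { ∅ | 0 } → -1
edge 2 of 15 (B): { -1 | 0 } → -1/2
edge 3 of 15 (B): { -1, -1/2 | 0 } → -1/4
edge 4 of 15 (B): { -1, -1/2, -1/4 | 0 } → -1/8
edge 5 of 15 (R): { -1, -1/2, -1/4 | -1/8, 0 } → -3/16
edge 6 of 15 (R): { -1, -1/2, -1/4 | -3/16, -1/8, 0 } → -7/32
edge 7 of 15 (R): { -1, -1/2, -1/4 | -7/32, -3/16, -1/8, 0 } → -15/64
edge 8 of 15 (B): { -1, -1/2, -1/4, -15/64 | -7/32, -3/16, -1/8, 0 } → -29/128
edge 9 of 15 (R): { -1, -1/2, -1/4, -15/64 | -29/128, -7/32, -3/16, -1/8, 0 } → -59/256
edge 10 of 15 (R): { -1, -1/2, -1/4, -15/64 | -59/256, -29/128, -7/32, -3/16, -1/8, 0 } → -119/512
edge 11 of 15 (R): { -1, -1/2, -1/4, -15/64 | -119/512, -59/256, -29/128, -7/32, -3/16, -1/8, 0 } → -239/1024
edge 12 of 15 (B): { -1, -1/2, -1/4, -15/64, -239/1024 | -119/512, -59/256, -29/128, -7/32, -3/16, -1/8, 0 } → -477/2048
edge 13 of 15 (B): { -1, -1/2, -1/4, -15/64, -239/1024, -477/2048 | -119/512, -59/256, -29/128, -7/32, -3/16, -1/8, 0 } → -953/4096
edge 14 of 15 (R): { -1, -1/2, -1/4, -15/64, -239/1024, -477/2048 | -953/4096, -119/512, -59/256, -29/128, -7/32, -3/16, -1/8, 0 } → -1907/8192
edge 15 of 15 (B): { -1, -1/2, -1/4, -15/64, -239/1024, -477/2048, -1907/8192 | -953/4096, -119/512, -59/256, -29/128, -7/32, -3/16, -1/8, 0 } → -3813/16384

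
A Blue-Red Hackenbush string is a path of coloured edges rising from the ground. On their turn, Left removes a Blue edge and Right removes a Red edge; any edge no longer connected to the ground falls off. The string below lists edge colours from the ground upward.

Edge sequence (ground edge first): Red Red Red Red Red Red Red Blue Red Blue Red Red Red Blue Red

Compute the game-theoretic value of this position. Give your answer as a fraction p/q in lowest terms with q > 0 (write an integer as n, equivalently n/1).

-1723/256

Build val(s[:k]) for k = 1..15, string s = Red Red Red Red Red Red Red Blue Red Blue Red Red Red Blue Red.
R: Left { ∅ }, Right { 0 } so simplest -1
RR: Left { ∅ }, Right { -1, 0 } so simplest -2
RRR: Left { ∅ }, Right { -2, -1, 0 } so simplest -3
RRRR: Left { ∅ }, Right { -3, -2, -1, 0 } so simplest -4
RRRRR: Left { ∅ }, Right { -4, -3, -2, -1, 0 } so simplest -5
RRRRRR: Left { ∅ }, Right { -5, -4, -3, -2, -1, 0 } so simplest -6
RRRRRRR: Left { ∅ }, Right { -6, -5, -4, -3, -2, -1, 0 } so simplest -7
RRRRRRRB: Left { -7 }, Right { -6, -5, -4, -3, -2, -1, 0 } so simplest -13/2
RRRRRRRBR: Left { -7 }, Right { -13/2, -6, -5, -4, -3, -2, -1, 0 } so simplest -27/4
RRRRRRRBRB: Left { -7, -27/4 }, Right { -13/2, -6, -5, -4, -3, -2, -1, 0 } so simplest -53/8
RRRRRRRBRBR: Left { -7, -27/4 }, Right { -53/8, -13/2, -6, -5, -4, -3, -2, -1, 0 } so simplest -107/16
RRRRRRRBRBRR: Left { -7, -27/4 }, Right { -107/16, -53/8, -13/2, -6, -5, -4, -3, -2, -1, 0 } so simplest -215/32
RRRRRRRBRBRRR: Left { -7, -27/4 }, Right { -215/32, -107/16, -53/8, -13/2, -6, -5, -4, -3, -2, -1, 0 } so simplest -431/64
RRRRRRRBRBRRRB: Left { -7, -27/4, -431/64 }, Right { -215/32, -107/16, -53/8, -13/2, -6, -5, -4, -3, -2, -1, 0 } so simplest -861/128
RRRRRRRBRBRRRBR: Left { -7, -27/4, -431/64 }, Right { -861/128, -215/32, -107/16, -53/8, -13/2, -6, -5, -4, -3, -2, -1, 0 } so simplest -1723/256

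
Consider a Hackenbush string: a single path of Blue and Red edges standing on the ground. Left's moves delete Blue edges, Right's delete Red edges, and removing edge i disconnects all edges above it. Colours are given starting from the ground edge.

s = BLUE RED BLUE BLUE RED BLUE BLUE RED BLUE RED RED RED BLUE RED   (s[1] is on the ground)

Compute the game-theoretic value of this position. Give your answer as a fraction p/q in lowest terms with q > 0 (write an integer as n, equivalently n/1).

6981/8192

G_1 [B]  L=[0]  R=[—]  = 1
G_2 [BR]  L=[0]  R=[1]  = 1/2
G_3 [BRB]  L=[0; 1/2]  R=[1]  = 3/4
G_4 [BRBB]  L=[0; 1/2; 3/4]  R=[1]  = 7/8
G_5 [BRBBR]  L=[0; 1/2; 3/4]  R=[7/8; 1]  = 13/16
G_6 [BRBBRB]  L=[0; 1/2; 3/4; 13/16]  R=[7/8; 1]  = 27/32
G_7 [BRBBRBB]  L=[0; 1/2; 3/4; 13/16; 27/32]  R=[7/8; 1]  = 55/64
G_8 [BRBBRBBR]  L=[0; 1/2; 3/4; 13/16; 27/32]  R=[55/64; 7/8; 1]  = 109/128
G_9 [BRBBRBBRB]  L=[0; 1/2; 3/4; 13/16; 27/32; 109/128]  R=[55/64; 7/8; 1]  = 219/256
G_10 [BRBBRBBRBR]  L=[0; 1/2; 3/4; 13/16; 27/32; 109/128]  R=[219/256; 55/64; 7/8; 1]  = 437/512
G_11 [BRBBRBBRBRR]  L=[0; 1/2; 3/4; 13/16; 27/32; 109/128]  R=[437/512; 219/256; 55/64; 7/8; 1]  = 873/1024
G_12 [BRBBRBBRBRRR]  L=[0; 1/2; 3/4; 13/16; 27/32; 109/128]  R=[873/1024; 437/512; 219/256; 55/64; 7/8; 1]  = 1745/2048
G_13 [BRBBRBBRBRRRB]  L=[0; 1/2; 3/4; 13/16; 27/32; 109/128; 1745/2048]  R=[873/1024; 437/512; 219/256; 55/64; 7/8; 1]  = 3491/4096
G_14 [BRBBRBBRBRRRBR]  L=[0; 1/2; 3/4; 13/16; 27/32; 109/128; 1745/2048]  R=[3491/4096; 873/1024; 437/512; 219/256; 55/64; 7/8; 1]  = 6981/8192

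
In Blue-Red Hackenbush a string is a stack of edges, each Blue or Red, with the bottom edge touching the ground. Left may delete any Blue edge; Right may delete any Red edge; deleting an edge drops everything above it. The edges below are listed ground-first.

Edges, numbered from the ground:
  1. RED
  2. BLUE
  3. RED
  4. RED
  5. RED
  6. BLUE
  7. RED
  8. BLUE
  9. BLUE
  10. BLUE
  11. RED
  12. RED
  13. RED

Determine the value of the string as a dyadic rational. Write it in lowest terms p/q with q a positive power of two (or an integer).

-3727/4096

Build g(s[:k]) for k = 1..13, string s = RED BLUE RED RED RED BLUE RED BLUE BLUE BLUE RED RED RED.
edge 1 of 13 (RED): { — | 0 } — -1
edge 2 of 13 (BLUE): { -1 | 0 } — -1/2
edge 3 of 13 (RED): { -1 | -1/2,0 } — -3/4
edge 4 of 13 (RED): { -1 | -3/4,-1/2,0 } — -7/8
edge 5 of 13 (RED): { -1 | -7/8,-3/4,-1/2,0 } — -15/16
edge 6 of 13 (BLUE): { -1,-15/16 | -7/8,-3/4,-1/2,0 } — -29/32
edge 7 of 13 (RED): { -1,-15/16 | -29/32,-7/8,-3/4,-1/2,0 } — -59/64
edge 8 of 13 (BLUE): { -1,-15/16,-59/64 | -29/32,-7/8,-3/4,-1/2,0 } — -117/128
edge 9 of 13 (BLUE): { -1,-15/16,-59/64,-117/128 | -29/32,-7/8,-3/4,-1/2,0 } — -233/256
edge 10 of 13 (BLUE): { -1,-15/16,-59/64,-117/128,-233/256 | -29/32,-7/8,-3/4,-1/2,0 } — -465/512
edge 11 of 13 (RED): { -1,-15/16,-59/64,-117/128,-233/256 | -465/512,-29/32,-7/8,-3/4,-1/2,0 } — -931/1024
edge 12 of 13 (RED): { -1,-15/16,-59/64,-117/128,-233/256 | -931/1024,-465/512,-29/32,-7/8,-3/4,-1/2,0 } — -1863/2048
edge 13 of 13 (RED): { -1,-15/16,-59/64,-117/128,-233/256 | -1863/2048,-931/1024,-465/512,-29/32,-7/8,-3/4,-1/2,0 } — -3727/4096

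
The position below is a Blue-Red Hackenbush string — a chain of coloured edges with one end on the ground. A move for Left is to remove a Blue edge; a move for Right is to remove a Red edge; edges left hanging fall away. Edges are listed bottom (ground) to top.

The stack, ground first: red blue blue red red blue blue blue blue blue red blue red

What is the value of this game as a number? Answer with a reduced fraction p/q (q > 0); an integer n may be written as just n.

-1547/4096

r: Left { none }, Right { 0 } so simplest -1
rb: Left { -1 }, Right { 0 } so simplest -1/2
rbb: Left { -1,-1/2 }, Right { 0 } so simplest -1/4
rbbr: Left { -1,-1/2 }, Right { -1/4,0 } so simplest -3/8
rbbrr: Left { -1,-1/2 }, Right { -3/8,-1/4,0 } so simplest -7/16
rbbrrb: Left { -1,-1/2,-7/16 }, Right { -3/8,-1/4,0 } so simplest -13/32
rbbrrbb: Left { -1,-1/2,-7/16,-13/32 }, Right { -3/8,-1/4,0 } so simplest -25/64
rbbrrbbb: Left { -1,-1/2,-7/16,-13/32,-25/64 }, Right { -3/8,-1/4,0 } so simplest -49/128
rbbrrbbbb: Left { -1,-1/2,-7/16,-13/32,-25/64,-49/128 }, Right { -3/8,-1/4,0 } so simplest -97/256
rbbrrbbbbb: Left { -1,-1/2,-7/16,-13/32,-25/64,-49/128,-97/256 }, Right { -3/8,-1/4,0 } so simplest -193/512
rbbrrbbbbbr: Left { -1,-1/2,-7/16,-13/32,-25/64,-49/128,-97/256 }, Right { -193/512,-3/8,-1/4,0 } so simplest -387/1024
rbbrrbbbbbrb: Left { -1,-1/2,-7/16,-13/32,-25/64,-49/128,-97/256,-387/1024 }, Right { -193/512,-3/8,-1/4,0 } so simplest -773/2048
rbbrrbbbbbrbr: Left { -1,-1/2,-7/16,-13/32,-25/64,-49/128,-97/256,-387/1024 }, Right { -773/2048,-193/512,-3/8,-1/4,0 } so simplest -1547/4096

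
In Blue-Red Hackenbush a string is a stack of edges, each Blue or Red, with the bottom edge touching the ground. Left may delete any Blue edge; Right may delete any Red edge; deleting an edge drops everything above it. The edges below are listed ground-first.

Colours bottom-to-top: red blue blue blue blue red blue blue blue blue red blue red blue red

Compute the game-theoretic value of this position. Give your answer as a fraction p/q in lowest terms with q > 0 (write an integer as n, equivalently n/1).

Build val(s[:k]) for k = 1..15, string s = red blue blue blue blue red blue blue blue blue red blue red blue red.
val_1 [r]  L=[none]  R=[0]  => -1
val_2 [rb]  L=[-1]  R=[0]  => -1/2
val_3 [rbb]  L=[-1; -1/2]  R=[0]  => -1/4
val_4 [rbbb]  L=[-1; -1/2; -1/4]  R=[0]  => -1/8
val_5 [rbbbb]  L=[-1; -1/2; -1/4; -1/8]  R=[0]  => -1/16
val_6 [rbbbbr]  L=[-1; -1/2; -1/4; -1/8]  R=[-1/16; 0]  => -3/32
val_7 [rbbbbrb]  L=[-1; -1/2; -1/4; -1/8; -3/32]  R=[-1/16; 0]  => -5/64
val_8 [rbbbbrbb]  L=[-1; -1/2; -1/4; -1/8; -3/32; -5/64]  R=[-1/16; 0]  => -9/128
val_9 [rbbbbrbbb]  L=[-1; -1/2; -1/4; -1/8; -3/32; -5/64; -9/128]  R=[-1/16; 0]  => -17/256
val_10 [rbbbbrbbbb]  L=[-1; -1/2; -1/4; -1/8; -3/32; -5/64; -9/128; -17/256]  R=[-1/16; 0]  => -33/512
val_11 [rbbbbrbbbbr]  L=[-1; -1/2; -1/4; -1/8; -3/32; -5/64; -9/128; -17/256]  R=[-33/512; -1/16; 0]  => -67/1024
val_12 [rbbbbrbbbbrb]  L=[-1; -1/2; -1/4; -1/8; -3/32; -5/64; -9/128; -17/256; -67/1024]  R=[-33/512; -1/16; 0]  => -133/2048
val_13 [rbbbbrbbbbrbr]  L=[-1; -1/2; -1/4; -1/8; -3/32; -5/64; -9/128; -17/256; -67/1024]  R=[-133/2048; -33/512; -1/16; 0]  => -267/4096
val_14 [rbbbbrbbbbrbrb]  L=[-1; -1/2; -1/4; -1/8; -3/32; -5/64; -9/128; -17/256; -67/1024; -267/4096]  R=[-133/2048; -33/512; -1/16; 0]  => -533/8192
val_15 [rbbbbrbbbbrbrbr]  L=[-1; -1/2; -1/4; -1/8; -3/32; -5/64; -9/128; -17/256; -67/1024; -267/4096]  R=[-533/8192; -133/2048; -33/512; -1/16; 0]  => -1067/16384

-1067/16384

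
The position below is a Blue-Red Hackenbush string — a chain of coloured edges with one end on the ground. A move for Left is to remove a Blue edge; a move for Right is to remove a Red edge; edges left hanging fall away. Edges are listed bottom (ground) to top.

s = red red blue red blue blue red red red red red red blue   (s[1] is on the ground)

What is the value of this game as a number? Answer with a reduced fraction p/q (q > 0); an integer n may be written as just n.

Build G(s[:k]) for k = 1..13, string s = red red blue red blue blue red red red red red red blue.
edge 1 of 13 (red): { ∅ | 0 } gives -1
edge 2 of 13 (red): { ∅ | -1,0 } gives -2
edge 3 of 13 (blue): { -2 | -1,0 } gives -3/2
edge 4 of 13 (red): { -2 | -3/2,-1,0 } gives -7/4
edge 5 of 13 (blue): { -2,-7/4 | -3/2,-1,0 } gives -13/8
edge 6 of 13 (blue): { -2,-7/4,-13/8 | -3/2,-1,0 } gives -25/16
edge 7 of 13 (red): { -2,-7/4,-13/8 | -25/16,-3/2,-1,0 } gives -51/32
edge 8 of 13 (red): { -2,-7/4,-13/8 | -51/32,-25/16,-3/2,-1,0 } gives -103/64
edge 9 of 13 (red): { -2,-7/4,-13/8 | -103/64,-51/32,-25/16,-3/2,-1,0 } gives -207/128
edge 10 of 13 (red): { -2,-7/4,-13/8 | -207/128,-103/64,-51/32,-25/16,-3/2,-1,0 } gives -415/256
edge 11 of 13 (red): { -2,-7/4,-13/8 | -415/256,-207/128,-103/64,-51/32,-25/16,-3/2,-1,0 } gives -831/512
edge 12 of 13 (red): { -2,-7/4,-13/8 | -831/512,-415/256,-207/128,-103/64,-51/32,-25/16,-3/2,-1,0 } gives -1663/1024
edge 13 of 13 (blue): { -2,-7/4,-13/8,-1663/1024 | -831/512,-415/256,-207/128,-103/64,-51/32,-25/16,-3/2,-1,0 } gives -3325/2048

-3325/2048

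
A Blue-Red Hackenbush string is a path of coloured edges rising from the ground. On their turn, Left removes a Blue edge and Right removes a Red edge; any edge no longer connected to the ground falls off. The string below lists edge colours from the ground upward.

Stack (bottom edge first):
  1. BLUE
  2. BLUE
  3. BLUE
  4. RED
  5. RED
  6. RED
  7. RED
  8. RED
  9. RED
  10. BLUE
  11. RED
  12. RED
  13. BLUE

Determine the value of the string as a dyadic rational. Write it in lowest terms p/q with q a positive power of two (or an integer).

2067/1024

Prefix values for BLUE BLUE BLUE RED RED RED RED RED RED BLUE RED RED BLUE via {L|R} + simplicity:
step 1: add BLUE to get B; options L={ 0 } R={ none } gives 1
step 2: add BLUE to get BB; options L={ 0; 1 } R={ none } gives 2
step 3: add BLUE to get BBB; options L={ 0; 1; 2 } R={ none } gives 3
step 4: add RED to get BBBR; options L={ 0; 1; 2 } R={ 3 } gives 5/2
step 5: add RED to get BBBRR; options L={ 0; 1; 2 } R={ 5/2; 3 } gives 9/4
step 6: add RED to get BBBRRR; options L={ 0; 1; 2 } R={ 9/4; 5/2; 3 } gives 17/8
step 7: add RED to get BBBRRRR; options L={ 0; 1; 2 } R={ 17/8; 9/4; 5/2; 3 } gives 33/16
step 8: add RED to get BBBRRRRR; options L={ 0; 1; 2 } R={ 33/16; 17/8; 9/4; 5/2; 3 } gives 65/32
step 9: add RED to get BBBRRRRRR; options L={ 0; 1; 2 } R={ 65/32; 33/16; 17/8; 9/4; 5/2; 3 } gives 129/64
step 10: add BLUE to get BBBRRRRRRB; options L={ 0; 1; 2; 129/64 } R={ 65/32; 33/16; 17/8; 9/4; 5/2; 3 } gives 259/128
step 11: add RED to get BBBRRRRRRBR; options L={ 0; 1; 2; 129/64 } R={ 259/128; 65/32; 33/16; 17/8; 9/4; 5/2; 3 } gives 517/256
step 12: add RED to get BBBRRRRRRBRR; options L={ 0; 1; 2; 129/64 } R={ 517/256; 259/128; 65/32; 33/16; 17/8; 9/4; 5/2; 3 } gives 1033/512
step 13: add BLUE to get BBBRRRRRRBRRB; options L={ 0; 1; 2; 129/64; 1033/512 } R={ 517/256; 259/128; 65/32; 33/16; 17/8; 9/4; 5/2; 3 } gives 2067/1024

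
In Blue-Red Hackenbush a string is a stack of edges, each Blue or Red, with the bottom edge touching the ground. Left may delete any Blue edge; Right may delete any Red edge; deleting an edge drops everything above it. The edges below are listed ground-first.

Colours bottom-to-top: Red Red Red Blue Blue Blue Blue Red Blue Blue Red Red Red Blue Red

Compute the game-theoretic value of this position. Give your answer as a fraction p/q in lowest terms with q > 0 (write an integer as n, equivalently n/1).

-8507/4096

Build val(s[:k]) for k = 1..15, string s = Red Red Red Blue Blue Blue Blue Red Blue Blue Red Red Red Blue Red.
step 1: add Red to get R; options L={ (no moves) } R={ 0 } => -1
step 2: add Red to get RR; options L={ (no moves) } R={ -1, 0 } => -2
step 3: add Red to get RRR; options L={ (no moves) } R={ -2, -1, 0 } => -3
step 4: add Blue to get RRRB; options L={ -3 } R={ -2, -1, 0 } => -5/2
step 5: add Blue to get RRRBB; options L={ -3, -5/2 } R={ -2, -1, 0 } => -9/4
step 6: add Blue to get RRRBBB; options L={ -3, -5/2, -9/4 } R={ -2, -1, 0 } => -17/8
step 7: add Blue to get RRRBBBB; options L={ -3, -5/2, -9/4, -17/8 } R={ -2, -1, 0 } => -33/16
step 8: add Red to get RRRBBBBR; options L={ -3, -5/2, -9/4, -17/8 } R={ -33/16, -2, -1, 0 } => -67/32
step 9: add Blue to get RRRBBBBRB; options L={ -3, -5/2, -9/4, -17/8, -67/32 } R={ -33/16, -2, -1, 0 } => -133/64
step 10: add Blue to get RRRBBBBRBB; options L={ -3, -5/2, -9/4, -17/8, -67/32, -133/64 } R={ -33/16, -2, -1, 0 } => -265/128
step 11: add Red to get RRRBBBBRBBR; options L={ -3, -5/2, -9/4, -17/8, -67/32, -133/64 } R={ -265/128, -33/16, -2, -1, 0 } => -531/256
step 12: add Red to get RRRBBBBRBBRR; options L={ -3, -5/2, -9/4, -17/8, -67/32, -133/64 } R={ -531/256, -265/128, -33/16, -2, -1, 0 } => -1063/512
step 13: add Red to get RRRBBBBRBBRRR; options L={ -3, -5/2, -9/4, -17/8, -67/32, -133/64 } R={ -1063/512, -531/256, -265/128, -33/16, -2, -1, 0 } => -2127/1024
step 14: add Blue to get RRRBBBBRBBRRRB; options L={ -3, -5/2, -9/4, -17/8, -67/32, -133/64, -2127/1024 } R={ -1063/512, -531/256, -265/128, -33/16, -2, -1, 0 } => -4253/2048
step 15: add Red to get RRRBBBBRBBRRRBR; options L={ -3, -5/2, -9/4, -17/8, -67/32, -133/64, -2127/1024 } R={ -4253/2048, -1063/512, -531/256, -265/128, -33/16, -2, -1, 0 } => -8507/4096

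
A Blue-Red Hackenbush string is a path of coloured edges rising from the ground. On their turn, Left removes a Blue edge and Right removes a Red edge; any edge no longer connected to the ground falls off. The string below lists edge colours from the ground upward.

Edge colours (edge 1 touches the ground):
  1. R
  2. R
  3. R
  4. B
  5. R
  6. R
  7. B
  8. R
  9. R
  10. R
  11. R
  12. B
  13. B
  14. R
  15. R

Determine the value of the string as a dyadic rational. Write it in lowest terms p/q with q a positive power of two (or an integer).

edge 1 of 15 (R): { · | 0 } -> -1
edge 2 of 15 (R): { · | -1; 0 } -> -2
edge 3 of 15 (R): { · | -2; -1; 0 } -> -3
edge 4 of 15 (B): { -3 | -2; -1; 0 } -> -5/2
edge 5 of 15 (R): { -3 | -5/2; -2; -1; 0 } -> -11/4
edge 6 of 15 (R): { -3 | -11/4; -5/2; -2; -1; 0 } -> -23/8
edge 7 of 15 (B): { -3; -23/8 | -11/4; -5/2; -2; -1; 0 } -> -45/16
edge 8 of 15 (R): { -3; -23/8 | -45/16; -11/4; -5/2; -2; -1; 0 } -> -91/32
edge 9 of 15 (R): { -3; -23/8 | -91/32; -45/16; -11/4; -5/2; -2; -1; 0 } -> -183/64
edge 10 of 15 (R): { -3; -23/8 | -183/64; -91/32; -45/16; -11/4; -5/2; -2; -1; 0 } -> -367/128
edge 11 of 15 (R): { -3; -23/8 | -367/128; -183/64; -91/32; -45/16; -11/4; -5/2; -2; -1; 0 } -> -735/256
edge 12 of 15 (B): { -3; -23/8; -735/256 | -367/128; -183/64; -91/32; -45/16; -11/4; -5/2; -2; -1; 0 } -> -1469/512
edge 13 of 15 (B): { -3; -23/8; -735/256; -1469/512 | -367/128; -183/64; -91/32; -45/16; -11/4; -5/2; -2; -1; 0 } -> -2937/1024
edge 14 of 15 (R): { -3; -23/8; -735/256; -1469/512 | -2937/1024; -367/128; -183/64; -91/32; -45/16; -11/4; -5/2; -2; -1; 0 } -> -5875/2048
edge 15 of 15 (R): { -3; -23/8; -735/256; -1469/512 | -5875/2048; -2937/1024; -367/128; -183/64; -91/32; -45/16; -11/4; -5/2; -2; -1; 0 } -> -11751/4096

-11751/4096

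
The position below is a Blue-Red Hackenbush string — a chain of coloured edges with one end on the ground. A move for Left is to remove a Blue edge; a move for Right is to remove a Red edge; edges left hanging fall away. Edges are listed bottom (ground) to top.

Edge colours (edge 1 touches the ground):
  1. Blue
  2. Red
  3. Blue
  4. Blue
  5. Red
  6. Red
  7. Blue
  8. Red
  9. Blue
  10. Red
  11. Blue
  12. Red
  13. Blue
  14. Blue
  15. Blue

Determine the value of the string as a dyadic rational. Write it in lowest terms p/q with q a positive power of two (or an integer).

12975/16384

Build value(s[:k]) for k = 1..15, string s = Blue Red Blue Blue Red Red Blue Red Blue Red Blue Red Blue Blue Blue.
step 1: add Blue to get B; options L={ 0 } R={ none } so 1
step 2: add Red to get BR; options L={ 0 } R={ 1 } so 1/2
step 3: add Blue to get BRB; options L={ 0 1/2 } R={ 1 } so 3/4
step 4: add Blue to get BRBB; options L={ 0 1/2 3/4 } R={ 1 } so 7/8
step 5: add Red to get BRBBR; options L={ 0 1/2 3/4 } R={ 7/8 1 } so 13/16
step 6: add Red to get BRBBRR; options L={ 0 1/2 3/4 } R={ 13/16 7/8 1 } so 25/32
step 7: add Blue to get BRBBRRB; options L={ 0 1/2 3/4 25/32 } R={ 13/16 7/8 1 } so 51/64
step 8: add Red to get BRBBRRBR; options L={ 0 1/2 3/4 25/32 } R={ 51/64 13/16 7/8 1 } so 101/128
step 9: add Blue to get BRBBRRBRB; options L={ 0 1/2 3/4 25/32 101/128 } R={ 51/64 13/16 7/8 1 } so 203/256
step 10: add Red to get BRBBRRBRBR; options L={ 0 1/2 3/4 25/32 101/128 } R={ 203/256 51/64 13/16 7/8 1 } so 405/512
step 11: add Blue to get BRBBRRBRBRB; options L={ 0 1/2 3/4 25/32 101/128 405/512 } R={ 203/256 51/64 13/16 7/8 1 } so 811/1024
step 12: add Red to get BRBBRRBRBRBR; options L={ 0 1/2 3/4 25/32 101/128 405/512 } R={ 811/1024 203/256 51/64 13/16 7/8 1 } so 1621/2048
step 13: add Blue to get BRBBRRBRBRBRB; options L={ 0 1/2 3/4 25/32 101/128 405/512 1621/2048 } R={ 811/1024 203/256 51/64 13/16 7/8 1 } so 3243/4096
step 14: add Blue to get BRBBRRBRBRBRBB; options L={ 0 1/2 3/4 25/32 101/128 405/512 1621/2048 3243/4096 } R={ 811/1024 203/256 51/64 13/16 7/8 1 } so 6487/8192
step 15: add Blue to get BRBBRRBRBRBRBBB; options L={ 0 1/2 3/4 25/32 101/128 405/512 1621/2048 3243/4096 6487/8192 } R={ 811/1024 203/256 51/64 13/16 7/8 1 } so 12975/16384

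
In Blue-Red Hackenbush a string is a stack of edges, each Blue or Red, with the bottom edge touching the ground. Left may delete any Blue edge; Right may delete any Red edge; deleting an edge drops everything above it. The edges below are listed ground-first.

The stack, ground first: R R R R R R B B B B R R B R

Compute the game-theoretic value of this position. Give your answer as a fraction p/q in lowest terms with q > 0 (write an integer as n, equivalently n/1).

-1307/256

edge 1 of 14 (R): { (no moves) | 0 } so -1
edge 2 of 14 (R): { (no moves) | -1, 0 } so -2
edge 3 of 14 (R): { (no moves) | -2, -1, 0 } so -3
edge 4 of 14 (R): { (no moves) | -3, -2, -1, 0 } so -4
edge 5 of 14 (R): { (no moves) | -4, -3, -2, -1, 0 } so -5
edge 6 of 14 (R): { (no moves) | -5, -4, -3, -2, -1, 0 } so -6
edge 7 of 14 (B): { -6 | -5, -4, -3, -2, -1, 0 } so -11/2
edge 8 of 14 (B): { -6, -11/2 | -5, -4, -3, -2, -1, 0 } so -21/4
edge 9 of 14 (B): { -6, -11/2, -21/4 | -5, -4, -3, -2, -1, 0 } so -41/8
edge 10 of 14 (B): { -6, -11/2, -21/4, -41/8 | -5, -4, -3, -2, -1, 0 } so -81/16
edge 11 of 14 (R): { -6, -11/2, -21/4, -41/8 | -81/16, -5, -4, -3, -2, -1, 0 } so -163/32
edge 12 of 14 (R): { -6, -11/2, -21/4, -41/8 | -163/32, -81/16, -5, -4, -3, -2, -1, 0 } so -327/64
edge 13 of 14 (B): { -6, -11/2, -21/4, -41/8, -327/64 | -163/32, -81/16, -5, -4, -3, -2, -1, 0 } so -653/128
edge 14 of 14 (R): { -6, -11/2, -21/4, -41/8, -327/64 | -653/128, -163/32, -81/16, -5, -4, -3, -2, -1, 0 } so -1307/256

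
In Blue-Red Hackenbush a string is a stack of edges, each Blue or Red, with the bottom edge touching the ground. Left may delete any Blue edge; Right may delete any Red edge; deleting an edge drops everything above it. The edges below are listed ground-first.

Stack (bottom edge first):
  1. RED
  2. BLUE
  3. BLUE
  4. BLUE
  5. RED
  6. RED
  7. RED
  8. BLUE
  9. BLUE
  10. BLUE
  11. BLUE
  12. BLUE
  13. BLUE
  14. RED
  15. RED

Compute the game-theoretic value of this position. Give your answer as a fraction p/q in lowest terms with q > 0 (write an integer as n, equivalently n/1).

Recurse on prefixes of the 15-edge string RED BLUE BLUE BLUE RED RED RED BLUE BLUE BLUE BLUE BLUE BLUE RED RED:
v(R) = { (no moves) | 0 } → -1
v(RB) = { -1 | 0 } → -1/2
v(RBB) = { -1,-1/2 | 0 } → -1/4
v(RBBB) = { -1,-1/2,-1/4 | 0 } → -1/8
v(RBBBR) = { -1,-1/2,-1/4 | -1/8,0 } → -3/16
v(RBBBRR) = { -1,-1/2,-1/4 | -3/16,-1/8,0 } → -7/32
v(RBBBRRR) = { -1,-1/2,-1/4 | -7/32,-3/16,-1/8,0 } → -15/64
v(RBBBRRRB) = { -1,-1/2,-1/4,-15/64 | -7/32,-3/16,-1/8,0 } → -29/128
v(RBBBRRRBB) = { -1,-1/2,-1/4,-15/64,-29/128 | -7/32,-3/16,-1/8,0 } → -57/256
v(RBBBRRRBBB) = { -1,-1/2,-1/4,-15/64,-29/128,-57/256 | -7/32,-3/16,-1/8,0 } → -113/512
v(RBBBRRRBBBB) = { -1,-1/2,-1/4,-15/64,-29/128,-57/256,-113/512 | -7/32,-3/16,-1/8,0 } → -225/1024
v(RBBBRRRBBBBB) = { -1,-1/2,-1/4,-15/64,-29/128,-57/256,-113/512,-225/1024 | -7/32,-3/16,-1/8,0 } → -449/2048
v(RBBBRRRBBBBBB) = { -1,-1/2,-1/4,-15/64,-29/128,-57/256,-113/512,-225/1024,-449/2048 | -7/32,-3/16,-1/8,0 } → -897/4096
v(RBBBRRRBBBBBBR) = { -1,-1/2,-1/4,-15/64,-29/128,-57/256,-113/512,-225/1024,-449/2048 | -897/4096,-7/32,-3/16,-1/8,0 } → -1795/8192
v(RBBBRRRBBBBBBRR) = { -1,-1/2,-1/4,-15/64,-29/128,-57/256,-113/512,-225/1024,-449/2048 | -1795/8192,-897/4096,-7/32,-3/16,-1/8,0 } → -3591/16384

-3591/16384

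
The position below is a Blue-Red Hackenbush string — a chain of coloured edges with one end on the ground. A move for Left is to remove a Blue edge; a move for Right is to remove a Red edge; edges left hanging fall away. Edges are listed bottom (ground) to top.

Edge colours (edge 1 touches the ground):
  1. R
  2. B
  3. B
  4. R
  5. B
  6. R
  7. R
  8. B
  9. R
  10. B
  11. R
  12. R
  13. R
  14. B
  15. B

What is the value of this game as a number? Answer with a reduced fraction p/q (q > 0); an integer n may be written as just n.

step 1: add R to get R; options L={ — } R={ 0 } gives -1
step 2: add B to get RB; options L={ -1 } R={ 0 } gives -1/2
step 3: add B to get RBB; options L={ -1 -1/2 } R={ 0 } gives -1/4
step 4: add R to get RBBR; options L={ -1 -1/2 } R={ -1/4 0 } gives -3/8
step 5: add B to get RBBRB; options L={ -1 -1/2 -3/8 } R={ -1/4 0 } gives -5/16
step 6: add R to get RBBRBR; options L={ -1 -1/2 -3/8 } R={ -5/16 -1/4 0 } gives -11/32
step 7: add R to get RBBRBRR; options L={ -1 -1/2 -3/8 } R={ -11/32 -5/16 -1/4 0 } gives -23/64
step 8: add B to get RBBRBRRB; options L={ -1 -1/2 -3/8 -23/64 } R={ -11/32 -5/16 -1/4 0 } gives -45/128
step 9: add R to get RBBRBRRBR; options L={ -1 -1/2 -3/8 -23/64 } R={ -45/128 -11/32 -5/16 -1/4 0 } gives -91/256
step 10: add B to get RBBRBRRBRB; options L={ -1 -1/2 -3/8 -23/64 -91/256 } R={ -45/128 -11/32 -5/16 -1/4 0 } gives -181/512
step 11: add R to get RBBRBRRBRBR; options L={ -1 -1/2 -3/8 -23/64 -91/256 } R={ -181/512 -45/128 -11/32 -5/16 -1/4 0 } gives -363/1024
step 12: add R to get RBBRBRRBRBRR; options L={ -1 -1/2 -3/8 -23/64 -91/256 } R={ -363/1024 -181/512 -45/128 -11/32 -5/16 -1/4 0 } gives -727/2048
step 13: add R to get RBBRBRRBRBRRR; options L={ -1 -1/2 -3/8 -23/64 -91/256 } R={ -727/2048 -363/1024 -181/512 -45/128 -11/32 -5/16 -1/4 0 } gives -1455/4096
step 14: add B to get RBBRBRRBRBRRRB; options L={ -1 -1/2 -3/8 -23/64 -91/256 -1455/4096 } R={ -727/2048 -363/1024 -181/512 -45/128 -11/32 -5/16 -1/4 0 } gives -2909/8192
step 15: add B to get RBBRBRRBRBRRRBB; options L={ -1 -1/2 -3/8 -23/64 -91/256 -1455/4096 -2909/8192 } R={ -727/2048 -363/1024 -181/512 -45/128 -11/32 -5/16 -1/4 0 } gives -5817/16384

-5817/16384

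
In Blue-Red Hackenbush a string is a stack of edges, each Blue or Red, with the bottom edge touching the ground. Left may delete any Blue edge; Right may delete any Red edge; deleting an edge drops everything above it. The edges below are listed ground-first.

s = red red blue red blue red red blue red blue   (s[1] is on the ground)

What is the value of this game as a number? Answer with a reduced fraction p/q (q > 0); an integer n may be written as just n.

1 of 10 · r · max L −∞ · min R 0 = -1
2 of 10 · rr · max L −∞ · min R -1 = -2
3 of 10 · rrb · max L -2 · min R -1 = -3/2
4 of 10 · rrbr · max L -2 · min R -3/2 = -7/4
5 of 10 · rrbrb · max L -7/4 · min R -3/2 = -13/8
6 of 10 · rrbrbr · max L -7/4 · min R -13/8 = -27/16
7 of 10 · rrbrbrr · max L -7/4 · min R -27/16 = -55/32
8 of 10 · rrbrbrrb · max L -55/32 · min R -27/16 = -109/64
9 of 10 · rrbrbrrbr · max L -55/32 · min R -109/64 = -219/128
10 of 10 · rrbrbrrbrb · max L -219/128 · min R -109/64 = -437/256

-437/256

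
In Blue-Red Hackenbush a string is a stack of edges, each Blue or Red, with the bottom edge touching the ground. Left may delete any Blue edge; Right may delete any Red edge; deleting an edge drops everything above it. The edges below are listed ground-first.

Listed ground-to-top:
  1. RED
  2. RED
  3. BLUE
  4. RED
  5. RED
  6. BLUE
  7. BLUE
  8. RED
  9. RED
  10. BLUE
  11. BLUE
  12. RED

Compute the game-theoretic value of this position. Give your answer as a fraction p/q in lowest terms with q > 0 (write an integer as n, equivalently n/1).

Recurse on prefixes of the 12-edge string RED RED BLUE RED RED BLUE BLUE RED RED BLUE BLUE RED:
step 1: add RED to get R; options L={  } R={ 0 } => -1
step 2: add RED to get RR; options L={  } R={ -1; 0 } => -2
step 3: add BLUE to get RRB; options L={ -2 } R={ -1; 0 } => -3/2
step 4: add RED to get RRBR; options L={ -2 } R={ -3/2; -1; 0 } => -7/4
step 5: add RED to get RRBRR; options L={ -2 } R={ -7/4; -3/2; -1; 0 } => -15/8
step 6: add BLUE to get RRBRRB; options L={ -2; -15/8 } R={ -7/4; -3/2; -1; 0 } => -29/16
step 7: add BLUE to get RRBRRBB; options L={ -2; -15/8; -29/16 } R={ -7/4; -3/2; -1; 0 } => -57/32
step 8: add RED to get RRBRRBBR; options L={ -2; -15/8; -29/16 } R={ -57/32; -7/4; -3/2; -1; 0 } => -115/64
step 9: add RED to get RRBRRBBRR; options L={ -2; -15/8; -29/16 } R={ -115/64; -57/32; -7/4; -3/2; -1; 0 } => -231/128
step 10: add BLUE to get RRBRRBBRRB; options L={ -2; -15/8; -29/16; -231/128 } R={ -115/64; -57/32; -7/4; -3/2; -1; 0 } => -461/256
step 11: add BLUE to get RRBRRBBRRBB; options L={ -2; -15/8; -29/16; -231/128; -461/256 } R={ -115/64; -57/32; -7/4; -3/2; -1; 0 } => -921/512
step 12: add RED to get RRBRRBBRRBBR; options L={ -2; -15/8; -29/16; -231/128; -461/256 } R={ -921/512; -115/64; -57/32; -7/4; -3/2; -1; 0 } => -1843/1024

-1843/1024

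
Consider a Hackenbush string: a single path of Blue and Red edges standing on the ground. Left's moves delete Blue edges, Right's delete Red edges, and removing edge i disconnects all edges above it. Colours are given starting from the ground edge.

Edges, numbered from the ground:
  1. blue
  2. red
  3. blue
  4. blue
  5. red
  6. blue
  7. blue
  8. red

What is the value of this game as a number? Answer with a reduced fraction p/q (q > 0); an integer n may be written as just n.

Recurse on prefixes of the 8-edge string blue red blue blue red blue blue red:
G(b) = { 0 | — } so 1
G(br) = { 0 | 1 } so 1/2
G(brb) = { 0 1/2 | 1 } so 3/4
G(brbb) = { 0 1/2 3/4 | 1 } so 7/8
G(brbbr) = { 0 1/2 3/4 | 7/8 1 } so 13/16
G(brbbrb) = { 0 1/2 3/4 13/16 | 7/8 1 } so 27/32
G(brbbrbb) = { 0 1/2 3/4 13/16 27/32 | 7/8 1 } so 55/64
G(brbbrbbr) = { 0 1/2 3/4 13/16 27/32 | 55/64 7/8 1 } so 109/128

109/128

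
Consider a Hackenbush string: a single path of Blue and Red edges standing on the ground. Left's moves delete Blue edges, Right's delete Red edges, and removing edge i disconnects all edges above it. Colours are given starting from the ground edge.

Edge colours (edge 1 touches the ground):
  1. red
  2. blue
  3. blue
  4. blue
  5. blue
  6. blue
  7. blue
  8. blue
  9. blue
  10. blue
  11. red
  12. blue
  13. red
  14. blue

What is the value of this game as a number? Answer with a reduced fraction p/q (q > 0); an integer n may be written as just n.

Build val(s[:k]) for k = 1..14, string s = red blue blue blue blue blue blue blue blue blue red blue red blue.
val_1 [r]  L=[∅]  R=[0]  => -1
val_2 [rb]  L=[-1]  R=[0]  => -1/2
val_3 [rbb]  L=[-1, -1/2]  R=[0]  => -1/4
val_4 [rbbb]  L=[-1, -1/2, -1/4]  R=[0]  => -1/8
val_5 [rbbbb]  L=[-1, -1/2, -1/4, -1/8]  R=[0]  => -1/16
val_6 [rbbbbb]  L=[-1, -1/2, -1/4, -1/8, -1/16]  R=[0]  => -1/32
val_7 [rbbbbbb]  L=[-1, -1/2, -1/4, -1/8, -1/16, -1/32]  R=[0]  => -1/64
val_8 [rbbbbbbb]  L=[-1, -1/2, -1/4, -1/8, -1/16, -1/32, -1/64]  R=[0]  => -1/128
val_9 [rbbbbbbbb]  L=[-1, -1/2, -1/4, -1/8, -1/16, -1/32, -1/64, -1/128]  R=[0]  => -1/256
val_10 [rbbbbbbbbb]  L=[-1, -1/2, -1/4, -1/8, -1/16, -1/32, -1/64, -1/128, -1/256]  R=[0]  => -1/512
val_11 [rbbbbbbbbbr]  L=[-1, -1/2, -1/4, -1/8, -1/16, -1/32, -1/64, -1/128, -1/256]  R=[-1/512, 0]  => -3/1024
val_12 [rbbbbbbbbbrb]  L=[-1, -1/2, -1/4, -1/8, -1/16, -1/32, -1/64, -1/128, -1/256, -3/1024]  R=[-1/512, 0]  => -5/2048
val_13 [rbbbbbbbbbrbr]  L=[-1, -1/2, -1/4, -1/8, -1/16, -1/32, -1/64, -1/128, -1/256, -3/1024]  R=[-5/2048, -1/512, 0]  => -11/4096
val_14 [rbbbbbbbbbrbrb]  L=[-1, -1/2, -1/4, -1/8, -1/16, -1/32, -1/64, -1/128, -1/256, -3/1024, -11/4096]  R=[-5/2048, -1/512, 0]  => -21/8192

-21/8192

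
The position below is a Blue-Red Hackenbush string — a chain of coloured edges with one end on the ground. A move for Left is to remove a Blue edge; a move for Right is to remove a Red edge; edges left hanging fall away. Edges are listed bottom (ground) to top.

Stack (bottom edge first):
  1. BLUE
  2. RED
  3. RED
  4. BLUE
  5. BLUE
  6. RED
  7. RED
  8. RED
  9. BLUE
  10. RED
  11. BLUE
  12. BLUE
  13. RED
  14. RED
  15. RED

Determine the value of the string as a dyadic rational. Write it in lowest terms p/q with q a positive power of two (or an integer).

6321/16384

Recurse on prefixes of the 15-edge string BLUE RED RED BLUE BLUE RED RED RED BLUE RED BLUE BLUE RED RED RED:
g_1 [B]  L=[0]  R=[∅]  gives 1
g_2 [BR]  L=[0]  R=[1]  gives 1/2
g_3 [BRR]  L=[0]  R=[1/2; 1]  gives 1/4
g_4 [BRRB]  L=[0; 1/4]  R=[1/2; 1]  gives 3/8
g_5 [BRRBB]  L=[0; 1/4; 3/8]  R=[1/2; 1]  gives 7/16
g_6 [BRRBBR]  L=[0; 1/4; 3/8]  R=[7/16; 1/2; 1]  gives 13/32
g_7 [BRRBBRR]  L=[0; 1/4; 3/8]  R=[13/32; 7/16; 1/2; 1]  gives 25/64
g_8 [BRRBBRRR]  L=[0; 1/4; 3/8]  R=[25/64; 13/32; 7/16; 1/2; 1]  gives 49/128
g_9 [BRRBBRRRB]  L=[0; 1/4; 3/8; 49/128]  R=[25/64; 13/32; 7/16; 1/2; 1]  gives 99/256
g_10 [BRRBBRRRBR]  L=[0; 1/4; 3/8; 49/128]  R=[99/256; 25/64; 13/32; 7/16; 1/2; 1]  gives 197/512
g_11 [BRRBBRRRBRB]  L=[0; 1/4; 3/8; 49/128; 197/512]  R=[99/256; 25/64; 13/32; 7/16; 1/2; 1]  gives 395/1024
g_12 [BRRBBRRRBRBB]  L=[0; 1/4; 3/8; 49/128; 197/512; 395/1024]  R=[99/256; 25/64; 13/32; 7/16; 1/2; 1]  gives 791/2048
g_13 [BRRBBRRRBRBBR]  L=[0; 1/4; 3/8; 49/128; 197/512; 395/1024]  R=[791/2048; 99/256; 25/64; 13/32; 7/16; 1/2; 1]  gives 1581/4096
g_14 [BRRBBRRRBRBBRR]  L=[0; 1/4; 3/8; 49/128; 197/512; 395/1024]  R=[1581/4096; 791/2048; 99/256; 25/64; 13/32; 7/16; 1/2; 1]  gives 3161/8192
g_15 [BRRBBRRRBRBBRRR]  L=[0; 1/4; 3/8; 49/128; 197/512; 395/1024]  R=[3161/8192; 1581/4096; 791/2048; 99/256; 25/64; 13/32; 7/16; 1/2; 1]  gives 6321/16384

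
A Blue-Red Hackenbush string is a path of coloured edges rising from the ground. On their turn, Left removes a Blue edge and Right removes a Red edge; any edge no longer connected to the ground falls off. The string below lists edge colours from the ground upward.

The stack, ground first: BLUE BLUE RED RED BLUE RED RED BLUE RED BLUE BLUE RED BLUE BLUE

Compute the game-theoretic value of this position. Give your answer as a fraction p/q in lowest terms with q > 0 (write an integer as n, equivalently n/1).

5303/4096

Build val(s[:k]) for k = 1..14, string s = BLUE BLUE RED RED BLUE RED RED BLUE RED BLUE BLUE RED BLUE BLUE.
B: Left { 0 }, Right {  } = simplest 1
BB: Left { 0, 1 }, Right {  } = simplest 2
BBR: Left { 0, 1 }, Right { 2 } = simplest 3/2
BBRR: Left { 0, 1 }, Right { 3/2, 2 } = simplest 5/4
BBRRB: Left { 0, 1, 5/4 }, Right { 3/2, 2 } = simplest 11/8
BBRRBR: Left { 0, 1, 5/4 }, Right { 11/8, 3/2, 2 } = simplest 21/16
BBRRBRR: Left { 0, 1, 5/4 }, Right { 21/16, 11/8, 3/2, 2 } = simplest 41/32
BBRRBRRB: Left { 0, 1, 5/4, 41/32 }, Right { 21/16, 11/8, 3/2, 2 } = simplest 83/64
BBRRBRRBR: Left { 0, 1, 5/4, 41/32 }, Right { 83/64, 21/16, 11/8, 3/2, 2 } = simplest 165/128
BBRRBRRBRB: Left { 0, 1, 5/4, 41/32, 165/128 }, Right { 83/64, 21/16, 11/8, 3/2, 2 } = simplest 331/256
BBRRBRRBRBB: Left { 0, 1, 5/4, 41/32, 165/128, 331/256 }, Right { 83/64, 21/16, 11/8, 3/2, 2 } = simplest 663/512
BBRRBRRBRBBR: Left { 0, 1, 5/4, 41/32, 165/128, 331/256 }, Right { 663/512, 83/64, 21/16, 11/8, 3/2, 2 } = simplest 1325/1024
BBRRBRRBRBBRB: Left { 0, 1, 5/4, 41/32, 165/128, 331/256, 1325/1024 }, Right { 663/512, 83/64, 21/16, 11/8, 3/2, 2 } = simplest 2651/2048
BBRRBRRBRBBRBB: Left { 0, 1, 5/4, 41/32, 165/128, 331/256, 1325/1024, 2651/2048 }, Right { 663/512, 83/64, 21/16, 11/8, 3/2, 2 } = simplest 5303/4096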